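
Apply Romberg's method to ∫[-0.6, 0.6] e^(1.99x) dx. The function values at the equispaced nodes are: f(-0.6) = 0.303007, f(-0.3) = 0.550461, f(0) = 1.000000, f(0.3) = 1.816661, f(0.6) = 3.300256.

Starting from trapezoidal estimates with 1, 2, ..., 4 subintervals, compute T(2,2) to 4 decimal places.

1.5063

T(0,0) (trapezoid, 1 panel, h=1.2000): 2.161958
T(1,0) (trapezoid, 2 panels, h=0.6000): 1.680979
T(2,0) (trapezoid, 4 panels, h=0.3000): 1.550626
T(1,1) = 1.680979 + (1.680979 − 2.161958)/3 = 1.520653
T(2,1) = 1.550626 + (1.550626 − 1.680979)/3 = 1.507175
T(2,2) = 1.507175 + (1.507175 − 1.520653)/15 = 1.506276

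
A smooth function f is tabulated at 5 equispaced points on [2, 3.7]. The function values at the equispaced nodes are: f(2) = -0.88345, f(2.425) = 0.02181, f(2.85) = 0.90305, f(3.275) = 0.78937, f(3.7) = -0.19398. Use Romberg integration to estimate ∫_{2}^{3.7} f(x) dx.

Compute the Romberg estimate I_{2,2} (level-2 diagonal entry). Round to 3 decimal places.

I_{0,0} (trapezoid, 1 panel, h=1.7000): -0.91582
I_{1,0} (trapezoid, 2 panels, h=0.8500): 0.30968
I_{2,0} (trapezoid, 4 panels, h=0.4250): 0.49959
I_{1,1} = 0.30968 + (0.30968 − (-0.91582))/3 = 0.71818
I_{2,1} = 0.49959 + (0.49959 − 0.30968)/3 = 0.56289
I_{2,2} = 0.56289 + (0.56289 − 0.71818)/15 = 0.55254

0.553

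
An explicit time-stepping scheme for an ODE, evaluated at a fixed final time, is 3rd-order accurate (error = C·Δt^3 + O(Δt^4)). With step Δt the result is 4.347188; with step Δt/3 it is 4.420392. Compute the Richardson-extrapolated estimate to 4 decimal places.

4.4232

The leading error scales as Δt^3; refining by a factor of 3 reduces it by 3^3 = 27.
Extrapolated value = (27·A(Δt/3) − A(Δt)) / (27 − 1)
= (27·4.420392 − 4.347188) / 26
= 115.003396 / 26 = 4.423208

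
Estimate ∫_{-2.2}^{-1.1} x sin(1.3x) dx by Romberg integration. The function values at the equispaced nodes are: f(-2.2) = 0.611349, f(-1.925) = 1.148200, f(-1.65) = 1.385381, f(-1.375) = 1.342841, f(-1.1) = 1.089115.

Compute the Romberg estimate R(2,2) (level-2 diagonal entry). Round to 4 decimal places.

R(0,0) (trapezoid, 1 panel, h=1.1000): 0.935255
R(1,0) (trapezoid, 2 panels, h=0.5500): 1.229587
R(2,0) (trapezoid, 4 panels, h=0.2750): 1.299830
R(1,1) = 1.229587 + (1.229587 − 0.935255)/3 = 1.327698
R(2,1) = 1.299830 + (1.299830 − 1.229587)/3 = 1.323244
R(2,2) = 1.323244 + (1.323244 − 1.327698)/15 = 1.322947

1.3229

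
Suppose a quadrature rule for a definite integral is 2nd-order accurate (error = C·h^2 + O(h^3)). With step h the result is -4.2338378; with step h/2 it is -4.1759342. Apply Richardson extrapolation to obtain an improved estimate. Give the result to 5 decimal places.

-4.15663

The leading error scales as h^2; refining by a factor of 2 reduces it by 2^2 = 4.
Extrapolated value = (4·A(h/2) − A(h)) / (4 − 1)
= (4·(-4.1759342) − (-4.2338378)) / 3
= -12.4698990 / 3 = -4.1566330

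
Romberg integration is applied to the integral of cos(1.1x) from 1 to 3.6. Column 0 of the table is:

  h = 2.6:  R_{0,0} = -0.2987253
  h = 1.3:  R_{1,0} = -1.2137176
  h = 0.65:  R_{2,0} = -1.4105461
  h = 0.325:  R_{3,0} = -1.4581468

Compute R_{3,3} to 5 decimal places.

-1.47388

Richardson extrapolation on the trapezoidal column (denominator 4−1=3):
R_{1,1} = (4·(-1.2137176) − (-0.2987253)) / 3 = -1.5187150
R_{2,1} = -1.4105461 + (-1.4105461 − (-1.2137176))/3 = -1.4761556
R_{3,1} = -1.4581468 + (-1.4581468 − (-1.4105461))/3 = -1.4740137
R_{2,2} = (16·(-1.4761556) − (-1.5187150)) / 15 = -1.4733183
R_{3,2} = -1.4740137 + (-1.4740137 − (-1.4761556))/15 = -1.4738709
R_{3,3} = (64·(-1.4738709) − (-1.4733183)) / 63 = -1.4738797
(Column j=1 coincides with Simpson's rule on the same nodes.)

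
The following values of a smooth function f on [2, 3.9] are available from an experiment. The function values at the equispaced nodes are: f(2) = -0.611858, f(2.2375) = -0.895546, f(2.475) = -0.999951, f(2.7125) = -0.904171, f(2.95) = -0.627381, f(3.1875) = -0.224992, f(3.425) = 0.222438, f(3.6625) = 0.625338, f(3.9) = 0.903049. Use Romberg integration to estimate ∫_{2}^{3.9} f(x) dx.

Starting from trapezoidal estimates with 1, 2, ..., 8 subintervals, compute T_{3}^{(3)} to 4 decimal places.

T_{0}^{(0)} (trapezoid, 1 panel, h=1.9000): 0.276631
T_{1}^{(0)} (trapezoid, 2 panels, h=0.9500): -0.457696
T_{2}^{(0)} (trapezoid, 4 panels, h=0.4750): -0.598167
T_{3}^{(0)} (trapezoid, 8 panels, h=0.2375): -0.631434
T_{1}^{(1)} = -0.457696 + (-0.457696 − 0.276631)/3 = -0.702472
T_{2}^{(1)} = -0.598167 + (-0.598167 − (-0.457696))/3 = -0.644991
T_{3}^{(1)} = -0.631434 + (-0.631434 − (-0.598167))/3 = -0.642523
T_{2}^{(2)} = -0.644991 + (-0.644991 − (-0.702472))/15 = -0.641159
T_{3}^{(2)} = -0.642523 + (-0.642523 − (-0.644991))/15 = -0.642358
T_{3}^{(3)} = -0.642358 + (-0.642358 − (-0.641159))/63 = -0.642377

-0.6424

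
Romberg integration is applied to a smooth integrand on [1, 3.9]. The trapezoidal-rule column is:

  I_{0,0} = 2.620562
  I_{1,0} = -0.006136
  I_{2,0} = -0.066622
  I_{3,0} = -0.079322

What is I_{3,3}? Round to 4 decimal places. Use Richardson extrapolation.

Richardson extrapolation on the trapezoidal column (denominator 4−1=3):
I_{1,1} = (4·(-0.006136) − 2.620562) / 3 = -0.881702
I_{2,1} = (4·(-0.066622) − (-0.006136)) / 3 = -0.086784
I_{3,1} = (4·(-0.079322) − (-0.066622)) / 3 = -0.083555
I_{2,2} = (16·(-0.086784) − (-0.881702)) / 15 = -0.033789
I_{3,2} = -0.083555 + (-0.083555 − (-0.086784))/15 = -0.083340
I_{3,3} = -0.083340 + (-0.083340 − (-0.033789))/63 = -0.084127

-0.0841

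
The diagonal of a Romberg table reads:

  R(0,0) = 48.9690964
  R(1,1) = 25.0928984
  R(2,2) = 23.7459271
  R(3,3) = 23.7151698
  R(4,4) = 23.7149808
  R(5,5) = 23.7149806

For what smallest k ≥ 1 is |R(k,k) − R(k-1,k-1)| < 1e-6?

|R(1,1) − R(0,0)| = 23.8761980 ≥ 1e-6
|R(2,2) − R(1,1)| = 1.3469713 ≥ 1e-6
|R(3,3) − R(2,2)| = 0.0307573 ≥ 1e-6
|R(4,4) − R(3,3)| = 0.0001890 ≥ 1e-6
|R(5,5) − R(4,4)| = 0.0000002 < 1e-6

k = 5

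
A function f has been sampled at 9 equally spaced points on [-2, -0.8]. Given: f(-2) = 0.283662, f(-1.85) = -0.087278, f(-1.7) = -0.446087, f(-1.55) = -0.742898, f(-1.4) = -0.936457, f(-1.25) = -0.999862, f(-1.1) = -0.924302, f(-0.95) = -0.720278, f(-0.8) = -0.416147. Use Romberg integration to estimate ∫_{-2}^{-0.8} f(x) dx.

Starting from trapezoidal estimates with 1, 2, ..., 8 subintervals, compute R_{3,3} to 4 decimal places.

R_{0,0} (trapezoid, 1 panel, h=1.2000): -0.079491
R_{1,0} (trapezoid, 2 panels, h=0.6000): -0.601620
R_{2,0} (trapezoid, 4 panels, h=0.3000): -0.711927
R_{3,0} (trapezoid, 8 panels, h=0.1500): -0.738511
R_{1,1} = -0.601620 + (-0.601620 − (-0.079491))/3 = -0.775663
R_{2,1} = -0.711927 + (-0.711927 − (-0.601620))/3 = -0.748696
R_{3,1} = -0.738511 + (-0.738511 − (-0.711927))/3 = -0.747372
R_{2,2} = -0.748696 + (-0.748696 − (-0.775663))/15 = -0.746898
R_{3,2} = -0.747372 + (-0.747372 − (-0.748696))/15 = -0.747284
R_{3,3} = -0.747284 + (-0.747284 − (-0.746898))/63 = -0.747290

-0.7473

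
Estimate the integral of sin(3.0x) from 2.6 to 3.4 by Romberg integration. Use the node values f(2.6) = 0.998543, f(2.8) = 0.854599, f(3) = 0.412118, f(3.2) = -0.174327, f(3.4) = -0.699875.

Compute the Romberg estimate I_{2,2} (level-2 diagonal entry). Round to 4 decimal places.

I_{0,0} (trapezoid, 1 panel, h=0.8000): 0.119467
I_{1,0} (trapezoid, 2 panels, h=0.4000): 0.224581
I_{2,0} (trapezoid, 4 panels, h=0.2000): 0.248345
I_{1,1} = 0.224581 + (0.224581 − 0.119467)/3 = 0.259619
I_{2,1} = 0.248345 + (0.248345 − 0.224581)/3 = 0.256266
I_{2,2} = 0.256266 + (0.256266 − 0.259619)/15 = 0.256042

0.2560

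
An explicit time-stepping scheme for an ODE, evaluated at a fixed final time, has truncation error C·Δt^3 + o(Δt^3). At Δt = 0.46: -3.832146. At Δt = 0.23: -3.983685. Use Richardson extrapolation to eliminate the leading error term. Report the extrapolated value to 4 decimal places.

The leading error scales as Δt^3; refining by a factor of 2 reduces it by 2^3 = 8.
Extrapolated value = (8·A(Δt/2) − A(Δt)) / (8 − 1)
= (8·(-3.983685) − (-3.832146)) / 7
= -28.037334 / 7 = -4.005333

-4.0053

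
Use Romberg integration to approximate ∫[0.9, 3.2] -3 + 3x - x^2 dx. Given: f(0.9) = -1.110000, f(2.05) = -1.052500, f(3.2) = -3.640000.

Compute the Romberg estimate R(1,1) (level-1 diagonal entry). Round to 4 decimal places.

-3.4347

R(0,0) (trapezoid, 1 panel, h=2.3000): -5.462500
R(1,0) (trapezoid, 2 panels, h=1.1500): -3.941625
R(1,1) = -3.941625 + (-3.941625 − (-5.462500))/3 = -3.434667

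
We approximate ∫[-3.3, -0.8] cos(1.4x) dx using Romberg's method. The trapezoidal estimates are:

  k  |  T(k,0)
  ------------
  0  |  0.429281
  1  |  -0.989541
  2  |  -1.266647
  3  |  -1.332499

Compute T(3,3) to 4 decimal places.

-1.3542

Richardson extrapolation on the trapezoidal column (denominator 4−1=3):
T(1,1) = (4·(-0.989541) − 0.429281) / 3 = -1.462482
T(2,1) = -1.266647 + (-1.266647 − (-0.989541))/3 = -1.359016
T(3,1) = -1.332499 + (-1.332499 − (-1.266647))/3 = -1.354450
T(2,2) = -1.359016 + (-1.359016 − (-1.462482))/15 = -1.352118
T(3,2) = -1.354450 + (-1.354450 − (-1.359016))/15 = -1.354146
T(3,3) = (64·(-1.354146) − (-1.352118)) / 63 = -1.354178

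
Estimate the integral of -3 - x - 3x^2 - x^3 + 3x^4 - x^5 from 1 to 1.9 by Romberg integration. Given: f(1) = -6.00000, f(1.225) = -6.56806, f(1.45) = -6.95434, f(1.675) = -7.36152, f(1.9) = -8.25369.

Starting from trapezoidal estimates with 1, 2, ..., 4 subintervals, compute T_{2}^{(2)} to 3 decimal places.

T_{0}^{(0)} (trapezoid, 1 panel, h=0.9000): -6.41416
T_{1}^{(0)} (trapezoid, 2 panels, h=0.4500): -6.33653
T_{2}^{(0)} (trapezoid, 4 panels, h=0.2250): -6.30242
T_{1}^{(1)} = -6.33653 + (-6.33653 − (-6.41416))/3 = -6.31065
T_{2}^{(1)} = -6.30242 + (-6.30242 − (-6.33653))/3 = -6.29105
T_{2}^{(2)} = -6.29105 + (-6.29105 − (-6.31065))/15 = -6.28974

-6.290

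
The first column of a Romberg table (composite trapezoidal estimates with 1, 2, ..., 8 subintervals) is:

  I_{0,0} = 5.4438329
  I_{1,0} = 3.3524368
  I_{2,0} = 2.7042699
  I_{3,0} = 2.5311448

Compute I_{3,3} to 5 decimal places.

2.47238

Richardson extrapolation on the trapezoidal column (denominator 4−1=3):
I_{1,1} = (4·3.3524368 − 5.4438329) / 3 = 2.6553048
I_{2,1} = 2.7042699 + (2.7042699 − 3.3524368)/3 = 2.4882143
I_{3,1} = 2.5311448 + (2.5311448 − 2.7042699)/3 = 2.4734364
I_{2,2} = (16·2.4882143 − 2.6553048) / 15 = 2.4770749
I_{3,2} = 2.4734364 + (2.4734364 − 2.4882143)/15 = 2.4724512
I_{3,3} = (64·2.4724512 − 2.4770749) / 63 = 2.4723778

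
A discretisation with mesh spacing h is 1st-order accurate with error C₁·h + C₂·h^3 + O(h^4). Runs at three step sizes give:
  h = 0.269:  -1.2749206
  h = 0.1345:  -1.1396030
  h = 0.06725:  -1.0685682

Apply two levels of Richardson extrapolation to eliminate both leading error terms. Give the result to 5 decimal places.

First eliminate the h term (factor 2^1 = 2):
  B₁ = (2·(-1.1396030) − (-1.2749206))/1 = -1.0042854
  B₂ = (2·(-1.0685682) − (-1.1396030))/1 = -0.9975334
Then eliminate the h^3 term (factor 2^3 = 8):
  (8·(-0.9975334) − (-1.0042854))/7 = -0.9965688

-0.99657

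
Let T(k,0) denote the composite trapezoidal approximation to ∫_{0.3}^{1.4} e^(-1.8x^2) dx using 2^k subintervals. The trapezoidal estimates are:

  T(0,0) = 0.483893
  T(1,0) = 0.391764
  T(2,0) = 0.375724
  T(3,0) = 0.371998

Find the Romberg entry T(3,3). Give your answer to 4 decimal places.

T(1,1) = (4·0.391764 − 0.483893) / 3 = 0.361054
T(2,1) = (4·0.375724 − 0.391764) / 3 = 0.370377
T(3,1) = 0.371998 + (0.371998 − 0.375724)/3 = 0.370756
T(2,2) = 0.370377 + (0.370377 − 0.361054)/15 = 0.370999
T(3,2) = (16·0.370756 − 0.370377) / 15 = 0.370781
T(3,3) = 0.370781 + (0.370781 − 0.370999)/63 = 0.370778

0.3708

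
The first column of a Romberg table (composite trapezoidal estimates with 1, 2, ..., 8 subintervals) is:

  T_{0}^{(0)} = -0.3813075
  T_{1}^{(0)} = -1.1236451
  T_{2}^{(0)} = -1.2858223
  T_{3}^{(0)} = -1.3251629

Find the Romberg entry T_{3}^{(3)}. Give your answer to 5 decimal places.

T_{1}^{(1)} = -1.1236451 + (-1.1236451 − (-0.3813075))/3 = -1.3710910
T_{2}^{(1)} = (4·(-1.2858223) − (-1.1236451)) / 3 = -1.3398814
T_{3}^{(1)} = (4·(-1.3251629) − (-1.2858223)) / 3 = -1.3382764
T_{2}^{(2)} = (16·(-1.3398814) − (-1.3710910)) / 15 = -1.3378008
T_{3}^{(2)} = (16·(-1.3382764) − (-1.3398814)) / 15 = -1.3381694
T_{3}^{(3)} = (64·(-1.3381694) − (-1.3378008)) / 63 = -1.3381753
(Column j=1 coincides with Simpson's rule on the same nodes.)

-1.33818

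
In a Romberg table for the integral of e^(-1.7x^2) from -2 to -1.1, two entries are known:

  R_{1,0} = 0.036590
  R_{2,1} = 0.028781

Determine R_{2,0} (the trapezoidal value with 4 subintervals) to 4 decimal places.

From R_{2,1} = (4·R_{2,0} − R_{1,0})/3, solve for R_{2,0}:
4·R_{2,0} = 3·0.028781 + 0.036590 = 0.122933
R_{2,0} = 0.030733

0.0307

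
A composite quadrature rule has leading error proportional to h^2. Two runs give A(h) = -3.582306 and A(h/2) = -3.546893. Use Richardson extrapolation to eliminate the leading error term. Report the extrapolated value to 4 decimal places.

Extrapolated value = (4·A(h/2) − A(h)) / (4 − 1)
= (4·(-3.546893) − (-3.582306)) / 3
= -10.605266 / 3 = -3.535089

-3.5351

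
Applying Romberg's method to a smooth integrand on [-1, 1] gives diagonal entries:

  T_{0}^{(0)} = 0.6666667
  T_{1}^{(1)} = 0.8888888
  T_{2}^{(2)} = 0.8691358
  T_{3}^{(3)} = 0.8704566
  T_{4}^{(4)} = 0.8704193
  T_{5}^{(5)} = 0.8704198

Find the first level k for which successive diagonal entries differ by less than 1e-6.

|T_{1}^{(1)} − T_{0}^{(0)}| = 0.2222221 ≥ 1e-6
|T_{2}^{(2)} − T_{1}^{(1)}| = 0.0197530 ≥ 1e-6
|T_{3}^{(3)} − T_{2}^{(2)}| = 0.0013208 ≥ 1e-6
|T_{4}^{(4)} − T_{3}^{(3)}| = 0.0000373 ≥ 1e-6
|T_{5}^{(5)} − T_{4}^{(4)}| = 0.0000005 < 1e-6

k = 5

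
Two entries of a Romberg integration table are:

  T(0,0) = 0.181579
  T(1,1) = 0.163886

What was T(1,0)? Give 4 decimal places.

From T(1,1) = (4·T(1,0) − T(0,0))/3, solve for T(1,0):
4·T(1,0) = 3·0.163886 + 0.181579 = 0.673237
T(1,0) = 0.168309

0.1683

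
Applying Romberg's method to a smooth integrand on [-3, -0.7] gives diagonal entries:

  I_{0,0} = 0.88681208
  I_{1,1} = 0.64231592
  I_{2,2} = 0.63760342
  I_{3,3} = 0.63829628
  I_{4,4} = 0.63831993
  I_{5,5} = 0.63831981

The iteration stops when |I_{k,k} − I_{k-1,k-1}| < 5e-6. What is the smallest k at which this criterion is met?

|I_{1,1} − I_{0,0}| = 0.24449616 ≥ 5e-6
|I_{2,2} − I_{1,1}| = 0.00471250 ≥ 5e-6
|I_{3,3} − I_{2,2}| = 0.00069286 ≥ 5e-6
|I_{4,4} − I_{3,3}| = 0.00002365 ≥ 5e-6
|I_{5,5} − I_{4,4}| = 0.00000012 < 5e-6

k = 5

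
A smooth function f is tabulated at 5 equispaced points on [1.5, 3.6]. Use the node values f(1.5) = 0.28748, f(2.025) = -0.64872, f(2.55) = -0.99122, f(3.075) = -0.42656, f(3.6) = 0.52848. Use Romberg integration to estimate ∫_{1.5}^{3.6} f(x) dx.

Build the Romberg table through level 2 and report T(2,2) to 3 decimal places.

T(0,0) (trapezoid, 1 panel, h=2.1000): 0.85676
T(1,0) (trapezoid, 2 panels, h=1.0500): -0.61240
T(2,0) (trapezoid, 4 panels, h=0.5250): -0.87072
T(1,1) = -0.61240 + (-0.61240 − 0.85676)/3 = -1.10212
T(2,1) = -0.87072 + (-0.87072 − (-0.61240))/3 = -0.95683
T(2,2) = -0.95683 + (-0.95683 − (-1.10212))/15 = -0.94714

-0.947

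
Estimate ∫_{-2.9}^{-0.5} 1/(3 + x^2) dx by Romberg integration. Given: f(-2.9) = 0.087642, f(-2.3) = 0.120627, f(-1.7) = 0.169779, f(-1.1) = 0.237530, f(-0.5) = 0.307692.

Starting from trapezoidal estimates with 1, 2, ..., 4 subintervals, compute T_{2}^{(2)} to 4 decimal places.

T_{0}^{(0)} (trapezoid, 1 panel, h=2.4000): 0.474401
T_{1}^{(0)} (trapezoid, 2 panels, h=1.2000): 0.440935
T_{2}^{(0)} (trapezoid, 4 panels, h=0.6000): 0.435362
T_{1}^{(1)} = 0.440935 + (0.440935 − 0.474401)/3 = 0.429780
T_{2}^{(1)} = 0.435362 + (0.435362 − 0.440935)/3 = 0.433504
T_{2}^{(2)} = 0.433504 + (0.433504 − 0.429780)/15 = 0.433752

0.4338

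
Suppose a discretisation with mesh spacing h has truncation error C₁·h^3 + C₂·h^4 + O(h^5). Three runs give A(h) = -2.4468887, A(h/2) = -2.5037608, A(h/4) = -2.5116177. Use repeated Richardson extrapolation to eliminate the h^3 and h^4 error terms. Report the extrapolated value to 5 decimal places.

First eliminate the h^3 term (factor 2^3 = 8):
  B₁ = (8·(-2.5037608) − (-2.4468887))/7 = -2.5118854
  B₂ = (8·(-2.5116177) − (-2.5037608))/7 = -2.5127401
Then eliminate the h^4 term (factor 2^4 = 16):
  (16·(-2.5127401) − (-2.5118854))/15 = -2.5127971

-2.51280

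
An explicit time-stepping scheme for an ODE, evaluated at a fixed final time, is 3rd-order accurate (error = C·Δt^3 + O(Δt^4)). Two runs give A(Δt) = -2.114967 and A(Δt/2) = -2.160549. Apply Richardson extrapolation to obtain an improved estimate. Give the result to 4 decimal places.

-2.1671

The leading error scales as Δt^3; refining by a factor of 2 reduces it by 2^3 = 8.
Extrapolated value = (8·A(Δt/2) − A(Δt)) / (8 − 1)
= (8·(-2.160549) − (-2.114967)) / 7
= -15.169425 / 7 = -2.167061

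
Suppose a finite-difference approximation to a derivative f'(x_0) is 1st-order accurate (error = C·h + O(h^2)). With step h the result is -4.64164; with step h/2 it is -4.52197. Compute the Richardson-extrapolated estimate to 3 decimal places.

Extrapolated value = (2·A(h/2) − A(h)) / (2 − 1)
= (2·(-4.52197) − (-4.64164)) / 1
= -4.40230 / 1 = -4.40230

-4.402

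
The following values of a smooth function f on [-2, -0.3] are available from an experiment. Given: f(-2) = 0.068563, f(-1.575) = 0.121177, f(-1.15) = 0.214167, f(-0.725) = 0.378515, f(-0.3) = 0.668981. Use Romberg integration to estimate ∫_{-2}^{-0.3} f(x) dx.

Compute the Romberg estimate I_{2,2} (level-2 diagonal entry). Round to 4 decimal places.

I_{0,0} (trapezoid, 1 panel, h=1.7000): 0.626912
I_{1,0} (trapezoid, 2 panels, h=0.8500): 0.495498
I_{2,0} (trapezoid, 4 panels, h=0.4250): 0.460118
I_{1,1} = 0.495498 + (0.495498 − 0.626912)/3 = 0.451693
I_{2,1} = 0.460118 + (0.460118 − 0.495498)/3 = 0.448325
I_{2,2} = 0.448325 + (0.448325 − 0.451693)/15 = 0.448100

0.4481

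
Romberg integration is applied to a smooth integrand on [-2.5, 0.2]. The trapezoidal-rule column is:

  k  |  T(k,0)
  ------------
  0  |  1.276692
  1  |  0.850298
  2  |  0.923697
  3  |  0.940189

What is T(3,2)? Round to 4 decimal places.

Richardson extrapolation on the trapezoidal column (denominator 4−1=3):
T(2,1) = (4·0.923697 − 0.850298) / 3 = 0.948163
T(3,1) = 0.940189 + (0.940189 − 0.923697)/3 = 0.945686
T(3,2) = 0.945686 + (0.945686 − 0.948163)/15 = 0.945521
(Column j=1 coincides with Simpson's rule on the same nodes.)

0.9455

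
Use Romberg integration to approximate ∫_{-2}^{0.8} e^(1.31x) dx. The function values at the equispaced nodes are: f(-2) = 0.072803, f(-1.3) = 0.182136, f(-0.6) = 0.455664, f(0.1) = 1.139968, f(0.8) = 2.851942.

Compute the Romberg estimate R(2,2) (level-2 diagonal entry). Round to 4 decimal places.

2.1233

R(0,0) (trapezoid, 1 panel, h=2.8000): 4.094643
R(1,0) (trapezoid, 2 panels, h=1.4000): 2.685251
R(2,0) (trapezoid, 4 panels, h=0.7000): 2.268098
R(1,1) = 2.685251 + (2.685251 − 4.094643)/3 = 2.215454
R(2,1) = 2.268098 + (2.268098 − 2.685251)/3 = 2.129047
R(2,2) = 2.129047 + (2.129047 − 2.215454)/15 = 2.123287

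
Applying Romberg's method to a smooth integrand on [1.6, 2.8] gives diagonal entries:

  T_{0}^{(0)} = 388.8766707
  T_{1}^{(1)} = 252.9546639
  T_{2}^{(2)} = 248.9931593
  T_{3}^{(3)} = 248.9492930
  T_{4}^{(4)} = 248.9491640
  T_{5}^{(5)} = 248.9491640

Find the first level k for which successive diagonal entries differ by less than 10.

k = 2

|T_{1}^{(1)} − T_{0}^{(0)}| = 135.9220068 ≥ 10
|T_{2}^{(2)} − T_{1}^{(1)}| = 3.9615046 < 10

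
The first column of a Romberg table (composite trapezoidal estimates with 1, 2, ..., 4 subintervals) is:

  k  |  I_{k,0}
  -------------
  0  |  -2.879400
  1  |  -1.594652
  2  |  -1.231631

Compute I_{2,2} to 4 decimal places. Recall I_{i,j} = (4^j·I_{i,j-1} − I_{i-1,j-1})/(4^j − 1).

-1.1069

I_{1,1} = (4·(-1.594652) − (-2.879400)) / 3 = -1.166403
I_{2,1} = -1.231631 + (-1.231631 − (-1.594652))/3 = -1.110624
I_{2,2} = -1.110624 + (-1.110624 − (-1.166403))/15 = -1.106905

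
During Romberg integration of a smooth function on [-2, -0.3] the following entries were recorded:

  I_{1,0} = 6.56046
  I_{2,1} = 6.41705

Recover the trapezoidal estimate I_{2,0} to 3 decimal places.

6.453

From I_{2,1} = (4·I_{2,0} − I_{1,0})/3, solve for I_{2,0}:
4·I_{2,0} = 3·6.41705 + 6.56046 = 25.81161
I_{2,0} = 6.45290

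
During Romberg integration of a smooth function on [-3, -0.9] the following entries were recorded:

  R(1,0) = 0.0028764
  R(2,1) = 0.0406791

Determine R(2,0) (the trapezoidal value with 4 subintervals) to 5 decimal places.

From R(2,1) = (4·R(2,0) − R(1,0))/3, solve for R(2,0):
4·R(2,0) = 3·0.0406791 + 0.0028764 = 0.1249137
R(2,0) = 0.0312284

0.03123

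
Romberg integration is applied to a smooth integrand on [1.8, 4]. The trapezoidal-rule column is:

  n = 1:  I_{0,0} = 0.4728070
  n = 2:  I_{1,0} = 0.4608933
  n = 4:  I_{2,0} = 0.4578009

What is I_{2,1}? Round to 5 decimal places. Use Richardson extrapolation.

0.45677

Richardson extrapolation on the trapezoidal column (denominator 4−1=3):
I_{2,1} = (4·0.4578009 − 0.4608933) / 3 = 0.4567701
(Column j=1 coincides with Simpson's rule on the same nodes.)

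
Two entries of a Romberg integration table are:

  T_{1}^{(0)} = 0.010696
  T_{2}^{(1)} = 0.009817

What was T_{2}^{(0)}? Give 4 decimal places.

From T_{2}^{(1)} = (4·T_{2}^{(0)} − T_{1}^{(0)})/3, solve for T_{2}^{(0)}:
4·T_{2}^{(0)} = 3·0.009817 + 0.010696 = 0.040147
T_{2}^{(0)} = 0.010037

0.0100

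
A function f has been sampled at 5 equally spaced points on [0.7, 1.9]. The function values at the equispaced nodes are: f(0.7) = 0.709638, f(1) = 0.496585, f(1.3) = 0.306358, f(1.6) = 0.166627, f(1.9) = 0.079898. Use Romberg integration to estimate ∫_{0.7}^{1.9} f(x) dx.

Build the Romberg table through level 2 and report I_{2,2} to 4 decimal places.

I_{0,0} (trapezoid, 1 panel, h=1.2000): 0.473722
I_{1,0} (trapezoid, 2 panels, h=0.6000): 0.420676
I_{2,0} (trapezoid, 4 panels, h=0.3000): 0.409301
I_{1,1} = 0.420676 + (0.420676 − 0.473722)/3 = 0.402994
I_{2,1} = 0.409301 + (0.409301 − 0.420676)/3 = 0.405509
I_{2,2} = 0.405509 + (0.405509 − 0.402994)/15 = 0.405677

0.4057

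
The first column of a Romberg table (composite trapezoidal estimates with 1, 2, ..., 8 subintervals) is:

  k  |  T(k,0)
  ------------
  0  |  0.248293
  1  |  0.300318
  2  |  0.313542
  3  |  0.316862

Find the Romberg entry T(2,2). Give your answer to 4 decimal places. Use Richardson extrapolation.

Richardson extrapolation on the trapezoidal column (denominator 4−1=3):
T(1,1) = (4·0.300318 − 0.248293) / 3 = 0.317660
T(2,1) = 0.313542 + (0.313542 − 0.300318)/3 = 0.317950
T(2,2) = (16·0.317950 − 0.317660) / 15 = 0.317969

0.3180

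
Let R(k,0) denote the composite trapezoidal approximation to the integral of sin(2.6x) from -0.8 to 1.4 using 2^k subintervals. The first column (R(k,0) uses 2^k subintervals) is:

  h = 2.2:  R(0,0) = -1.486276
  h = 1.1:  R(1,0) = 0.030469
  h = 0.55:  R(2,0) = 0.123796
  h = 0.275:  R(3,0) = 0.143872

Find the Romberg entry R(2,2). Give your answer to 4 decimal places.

0.1295

Richardson extrapolation on the trapezoidal column (denominator 4−1=3):
R(1,1) = 0.030469 + (0.030469 − (-1.486276))/3 = 0.536051
R(2,1) = (4·0.123796 − 0.030469) / 3 = 0.154905
R(2,2) = (16·0.154905 − 0.536051) / 15 = 0.129495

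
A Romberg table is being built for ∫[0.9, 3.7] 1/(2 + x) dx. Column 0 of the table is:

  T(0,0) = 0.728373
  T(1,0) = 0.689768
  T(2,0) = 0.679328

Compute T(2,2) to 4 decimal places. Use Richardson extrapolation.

T(1,1) = (4·0.689768 − 0.728373) / 3 = 0.676900
T(2,1) = 0.679328 + (0.679328 − 0.689768)/3 = 0.675848
T(2,2) = 0.675848 + (0.675848 − 0.676900)/15 = 0.675778

0.6758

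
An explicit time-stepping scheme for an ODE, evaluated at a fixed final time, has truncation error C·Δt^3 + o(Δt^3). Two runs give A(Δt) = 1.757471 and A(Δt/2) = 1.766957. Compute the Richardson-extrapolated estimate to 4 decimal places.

1.7683

The leading error scales as Δt^3; refining by a factor of 2 reduces it by 2^3 = 8.
Extrapolated value = (8·A(Δt/2) − A(Δt)) / (8 − 1)
= (8·1.766957 − 1.757471) / 7
= 12.378185 / 7 = 1.768312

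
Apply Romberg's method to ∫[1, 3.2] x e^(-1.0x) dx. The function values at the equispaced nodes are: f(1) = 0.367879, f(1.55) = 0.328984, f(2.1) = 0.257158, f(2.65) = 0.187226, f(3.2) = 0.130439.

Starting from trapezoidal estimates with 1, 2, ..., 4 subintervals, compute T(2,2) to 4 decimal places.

T(0,0) (trapezoid, 1 panel, h=2.2000): 0.548150
T(1,0) (trapezoid, 2 panels, h=1.1000): 0.556949
T(2,0) (trapezoid, 4 panels, h=0.5500): 0.562390
T(1,1) = 0.556949 + (0.556949 − 0.548150)/3 = 0.559882
T(2,1) = 0.562390 + (0.562390 − 0.556949)/3 = 0.564204
T(2,2) = 0.564204 + (0.564204 − 0.559882)/15 = 0.564492

0.5645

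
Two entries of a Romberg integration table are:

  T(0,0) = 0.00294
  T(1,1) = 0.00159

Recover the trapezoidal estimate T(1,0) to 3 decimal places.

0.002

From T(1,1) = (4·T(1,0) − T(0,0))/3, solve for T(1,0):
4·T(1,0) = 3·0.00159 + 0.00294 = 0.00771
T(1,0) = 0.00193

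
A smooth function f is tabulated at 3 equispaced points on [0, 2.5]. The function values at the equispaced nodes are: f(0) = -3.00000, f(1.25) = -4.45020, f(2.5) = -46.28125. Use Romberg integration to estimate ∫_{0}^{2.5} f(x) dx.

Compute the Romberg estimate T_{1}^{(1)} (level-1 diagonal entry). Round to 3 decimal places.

-27.951

T_{0}^{(0)} (trapezoid, 1 panel, h=2.5000): -61.60156
T_{1}^{(0)} (trapezoid, 2 panels, h=1.2500): -36.36353
T_{1}^{(1)} = -36.36353 + (-36.36353 − (-61.60156))/3 = -27.95085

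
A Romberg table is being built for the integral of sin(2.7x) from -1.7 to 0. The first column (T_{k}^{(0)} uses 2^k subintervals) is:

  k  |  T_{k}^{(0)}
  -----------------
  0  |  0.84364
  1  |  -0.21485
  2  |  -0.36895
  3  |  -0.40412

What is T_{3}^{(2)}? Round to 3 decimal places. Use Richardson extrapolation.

T_{2}^{(1)} = (4·(-0.36895) − (-0.21485)) / 3 = -0.42032
T_{3}^{(1)} = -0.40412 + (-0.40412 − (-0.36895))/3 = -0.41584
T_{3}^{(2)} = -0.41584 + (-0.41584 − (-0.42032))/15 = -0.41554

-0.416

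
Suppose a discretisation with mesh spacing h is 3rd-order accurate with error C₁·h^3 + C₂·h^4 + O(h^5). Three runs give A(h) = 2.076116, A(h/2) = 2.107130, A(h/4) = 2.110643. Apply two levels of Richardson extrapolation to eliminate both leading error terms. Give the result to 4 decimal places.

First eliminate the h^3 term (factor 2^3 = 8):
  B₁ = (8·2.107130 − 2.076116)/7 = 2.111561
  B₂ = (8·2.110643 − 2.107130)/7 = 2.111145
Then eliminate the h^4 term (factor 2^4 = 16):
  (16·2.111145 − 2.111561)/15 = 2.111117

2.1111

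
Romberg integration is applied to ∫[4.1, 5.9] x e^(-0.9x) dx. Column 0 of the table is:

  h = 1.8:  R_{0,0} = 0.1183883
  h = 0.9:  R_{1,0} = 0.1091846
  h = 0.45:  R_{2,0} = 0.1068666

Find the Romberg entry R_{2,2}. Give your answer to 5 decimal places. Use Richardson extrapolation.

R_{1,1} = 0.1091846 + (0.1091846 − 0.1183883)/3 = 0.1061167
R_{2,1} = 0.1068666 + (0.1068666 − 0.1091846)/3 = 0.1060939
R_{2,2} = 0.1060939 + (0.1060939 − 0.1061167)/15 = 0.1060924
(Column j=1 coincides with Simpson's rule on the same nodes.)

0.10609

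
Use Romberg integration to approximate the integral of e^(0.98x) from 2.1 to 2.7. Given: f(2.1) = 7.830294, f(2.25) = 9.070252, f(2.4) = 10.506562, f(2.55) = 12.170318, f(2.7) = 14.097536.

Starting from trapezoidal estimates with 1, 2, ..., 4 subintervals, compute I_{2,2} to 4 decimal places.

I_{0,0} (trapezoid, 1 panel, h=0.6000): 6.578349
I_{1,0} (trapezoid, 2 panels, h=0.3000): 6.441143
I_{2,0} (trapezoid, 4 panels, h=0.1500): 6.406657
I_{1,1} = 6.441143 + (6.441143 − 6.578349)/3 = 6.395408
I_{2,1} = 6.406657 + (6.406657 − 6.441143)/3 = 6.395162
I_{2,2} = 6.395162 + (6.395162 − 6.395408)/15 = 6.395146

6.3951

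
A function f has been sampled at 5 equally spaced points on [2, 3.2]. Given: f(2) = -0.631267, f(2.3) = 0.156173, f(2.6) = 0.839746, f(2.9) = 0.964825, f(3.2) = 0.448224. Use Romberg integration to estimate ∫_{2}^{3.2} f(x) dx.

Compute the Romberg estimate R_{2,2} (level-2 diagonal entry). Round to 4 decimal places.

0.5956

R_{0,0} (trapezoid, 1 panel, h=1.2000): -0.109826
R_{1,0} (trapezoid, 2 panels, h=0.6000): 0.448935
R_{2,0} (trapezoid, 4 panels, h=0.3000): 0.560767
R_{1,1} = 0.448935 + (0.448935 − (-0.109826))/3 = 0.635189
R_{2,1} = 0.560767 + (0.560767 − 0.448935)/3 = 0.598044
R_{2,2} = 0.598044 + (0.598044 − 0.635189)/15 = 0.595568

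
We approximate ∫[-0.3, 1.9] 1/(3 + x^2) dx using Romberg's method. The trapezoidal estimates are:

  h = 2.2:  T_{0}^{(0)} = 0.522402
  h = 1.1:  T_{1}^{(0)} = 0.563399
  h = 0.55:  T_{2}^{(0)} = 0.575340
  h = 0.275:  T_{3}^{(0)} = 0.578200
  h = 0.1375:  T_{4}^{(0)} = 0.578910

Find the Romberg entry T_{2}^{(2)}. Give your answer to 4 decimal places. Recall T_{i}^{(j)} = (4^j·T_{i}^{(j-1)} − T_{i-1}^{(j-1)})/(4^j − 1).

Richardson extrapolation on the trapezoidal column (denominator 4−1=3):
T_{1}^{(1)} = (4·0.563399 − 0.522402) / 3 = 0.577065
T_{2}^{(1)} = (4·0.575340 − 0.563399) / 3 = 0.579320
T_{2}^{(2)} = (16·0.579320 − 0.577065) / 15 = 0.579470
(Column j=1 coincides with Simpson's rule on the same nodes.)

0.5795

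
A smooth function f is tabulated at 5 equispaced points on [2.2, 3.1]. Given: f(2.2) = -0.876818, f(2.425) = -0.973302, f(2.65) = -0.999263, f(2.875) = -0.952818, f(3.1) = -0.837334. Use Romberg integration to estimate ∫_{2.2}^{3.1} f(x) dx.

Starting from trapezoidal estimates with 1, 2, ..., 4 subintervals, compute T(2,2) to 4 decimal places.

T(0,0) (trapezoid, 1 panel, h=0.9000): -0.771368
T(1,0) (trapezoid, 2 panels, h=0.4500): -0.835353
T(2,0) (trapezoid, 4 panels, h=0.2250): -0.851053
T(1,1) = -0.835353 + (-0.835353 − (-0.771368))/3 = -0.856681
T(2,1) = -0.851053 + (-0.851053 − (-0.835353))/3 = -0.856286
T(2,2) = -0.856286 + (-0.856286 − (-0.856681))/15 = -0.856260

-0.8563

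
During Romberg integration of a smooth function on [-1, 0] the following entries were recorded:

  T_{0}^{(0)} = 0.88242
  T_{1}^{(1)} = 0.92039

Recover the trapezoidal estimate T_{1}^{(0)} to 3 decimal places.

From T_{1}^{(1)} = (4·T_{1}^{(0)} − T_{0}^{(0)})/3, solve for T_{1}^{(0)}:
4·T_{1}^{(0)} = 3·0.92039 + 0.88242 = 3.64359
T_{1}^{(0)} = 0.91090

0.911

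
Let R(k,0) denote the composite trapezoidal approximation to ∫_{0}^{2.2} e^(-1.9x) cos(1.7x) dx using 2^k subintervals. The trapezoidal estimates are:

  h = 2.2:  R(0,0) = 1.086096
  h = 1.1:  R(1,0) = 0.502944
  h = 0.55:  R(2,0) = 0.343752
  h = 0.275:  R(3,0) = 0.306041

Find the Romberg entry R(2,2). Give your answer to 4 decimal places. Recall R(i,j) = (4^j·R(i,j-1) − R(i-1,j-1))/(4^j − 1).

0.2895

R(1,1) = 0.502944 + (0.502944 − 1.086096)/3 = 0.308560
R(2,1) = (4·0.343752 − 0.502944) / 3 = 0.290688
R(2,2) = 0.290688 + (0.290688 − 0.308560)/15 = 0.289497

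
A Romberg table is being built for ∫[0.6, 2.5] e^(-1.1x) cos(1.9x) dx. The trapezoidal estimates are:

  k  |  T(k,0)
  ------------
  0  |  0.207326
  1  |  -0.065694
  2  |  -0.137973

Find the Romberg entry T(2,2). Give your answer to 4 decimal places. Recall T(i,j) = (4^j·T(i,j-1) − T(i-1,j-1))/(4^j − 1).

Richardson extrapolation on the trapezoidal column (denominator 4−1=3):
T(1,1) = -0.065694 + (-0.065694 − 0.207326)/3 = -0.156701
T(2,1) = -0.137973 + (-0.137973 − (-0.065694))/3 = -0.162066
T(2,2) = -0.162066 + (-0.162066 − (-0.156701))/15 = -0.162424

-0.1624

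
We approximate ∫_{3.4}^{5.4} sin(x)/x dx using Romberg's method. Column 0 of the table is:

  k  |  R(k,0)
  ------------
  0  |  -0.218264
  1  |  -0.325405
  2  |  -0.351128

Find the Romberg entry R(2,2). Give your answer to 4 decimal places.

R(1,1) = -0.325405 + (-0.325405 − (-0.218264))/3 = -0.361119
R(2,1) = (4·(-0.351128) − (-0.325405)) / 3 = -0.359702
R(2,2) = -0.359702 + (-0.359702 − (-0.361119))/15 = -0.359608

-0.3596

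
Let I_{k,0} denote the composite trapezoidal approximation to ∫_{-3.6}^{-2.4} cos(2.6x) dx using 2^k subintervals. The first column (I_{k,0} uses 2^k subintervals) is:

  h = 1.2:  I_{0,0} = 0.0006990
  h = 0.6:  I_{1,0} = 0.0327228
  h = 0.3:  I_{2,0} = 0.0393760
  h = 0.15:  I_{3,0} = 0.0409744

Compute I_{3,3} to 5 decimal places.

I_{1,1} = (4·0.0327228 − 0.0006990) / 3 = 0.0433974
I_{2,1} = (4·0.0393760 − 0.0327228) / 3 = 0.0415937
I_{3,1} = 0.0409744 + (0.0409744 − 0.0393760)/3 = 0.0415072
I_{2,2} = (16·0.0415937 − 0.0433974) / 15 = 0.0414735
I_{3,2} = 0.0415072 + (0.0415072 − 0.0415937)/15 = 0.0415014
I_{3,3} = 0.0415014 + (0.0415014 − 0.0414735)/63 = 0.0415018

0.04150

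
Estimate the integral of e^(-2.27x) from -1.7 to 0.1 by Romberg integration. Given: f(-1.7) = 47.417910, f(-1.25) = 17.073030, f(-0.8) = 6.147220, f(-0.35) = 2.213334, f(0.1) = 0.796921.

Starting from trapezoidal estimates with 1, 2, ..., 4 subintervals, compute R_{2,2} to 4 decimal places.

20.5687

R_{0,0} (trapezoid, 1 panel, h=1.8000): 43.393348
R_{1,0} (trapezoid, 2 panels, h=0.9000): 27.229172
R_{2,0} (trapezoid, 4 panels, h=0.4500): 22.293450
R_{1,1} = 27.229172 + (27.229172 − 43.393348)/3 = 21.841113
R_{2,1} = 22.293450 + (22.293450 − 27.229172)/3 = 20.648209
R_{2,2} = 20.648209 + (20.648209 − 21.841113)/15 = 20.568682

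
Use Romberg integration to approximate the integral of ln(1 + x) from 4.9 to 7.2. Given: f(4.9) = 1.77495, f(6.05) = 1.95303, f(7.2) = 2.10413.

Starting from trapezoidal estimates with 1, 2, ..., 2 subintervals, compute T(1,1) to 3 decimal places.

T(0,0) (trapezoid, 1 panel, h=2.3000): 4.46094
T(1,0) (trapezoid, 2 panels, h=1.1500): 4.47646
T(1,1) = 4.47646 + (4.47646 − 4.46094)/3 = 4.48163

4.482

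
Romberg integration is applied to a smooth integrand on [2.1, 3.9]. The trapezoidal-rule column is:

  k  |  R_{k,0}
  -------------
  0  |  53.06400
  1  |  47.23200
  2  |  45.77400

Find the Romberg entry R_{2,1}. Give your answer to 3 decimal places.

Richardson extrapolation on the trapezoidal column (denominator 4−1=3):
R_{2,1} = 45.77400 + (45.77400 − 47.23200)/3 = 45.28800

45.288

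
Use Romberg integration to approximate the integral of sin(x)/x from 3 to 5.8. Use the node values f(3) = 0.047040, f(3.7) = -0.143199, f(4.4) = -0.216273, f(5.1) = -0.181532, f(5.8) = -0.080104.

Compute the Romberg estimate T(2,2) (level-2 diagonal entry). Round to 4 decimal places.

-0.4112

T(0,0) (trapezoid, 1 panel, h=2.8000): -0.046290
T(1,0) (trapezoid, 2 panels, h=1.4000): -0.325927
T(2,0) (trapezoid, 4 panels, h=0.7000): -0.390275
T(1,1) = -0.325927 + (-0.325927 − (-0.046290))/3 = -0.419139
T(2,1) = -0.390275 + (-0.390275 − (-0.325927))/3 = -0.411724
T(2,2) = -0.411724 + (-0.411724 − (-0.419139))/15 = -0.411230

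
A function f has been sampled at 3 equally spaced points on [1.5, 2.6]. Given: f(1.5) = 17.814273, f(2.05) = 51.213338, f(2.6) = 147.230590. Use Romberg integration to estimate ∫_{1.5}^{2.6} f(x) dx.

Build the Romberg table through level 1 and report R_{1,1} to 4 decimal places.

67.8147

R_{0,0} (trapezoid, 1 panel, h=1.1000): 90.774675
R_{1,0} (trapezoid, 2 panels, h=0.5500): 73.554673
R_{1,1} = 73.554673 + (73.554673 − 90.774675)/3 = 67.814672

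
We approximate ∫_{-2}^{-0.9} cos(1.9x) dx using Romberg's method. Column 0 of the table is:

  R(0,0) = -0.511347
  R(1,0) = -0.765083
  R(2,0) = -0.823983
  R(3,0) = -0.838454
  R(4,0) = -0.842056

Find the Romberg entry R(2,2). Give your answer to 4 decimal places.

-0.8432

Richardson extrapolation on the trapezoidal column (denominator 4−1=3):
R(1,1) = (4·(-0.765083) − (-0.511347)) / 3 = -0.849662
R(2,1) = -0.823983 + (-0.823983 − (-0.765083))/3 = -0.843616
R(2,2) = -0.843616 + (-0.843616 − (-0.849662))/15 = -0.843213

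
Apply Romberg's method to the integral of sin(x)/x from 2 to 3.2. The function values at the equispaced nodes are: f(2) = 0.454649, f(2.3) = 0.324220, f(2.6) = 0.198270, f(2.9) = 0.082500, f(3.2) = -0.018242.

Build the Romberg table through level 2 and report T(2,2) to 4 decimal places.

0.2460

T(0,0) (trapezoid, 1 panel, h=1.2000): 0.261844
T(1,0) (trapezoid, 2 panels, h=0.6000): 0.249884
T(2,0) (trapezoid, 4 panels, h=0.3000): 0.246958
T(1,1) = 0.249884 + (0.249884 − 0.261844)/3 = 0.245897
T(2,1) = 0.246958 + (0.246958 − 0.249884)/3 = 0.245983
T(2,2) = 0.245983 + (0.245983 − 0.245897)/15 = 0.245989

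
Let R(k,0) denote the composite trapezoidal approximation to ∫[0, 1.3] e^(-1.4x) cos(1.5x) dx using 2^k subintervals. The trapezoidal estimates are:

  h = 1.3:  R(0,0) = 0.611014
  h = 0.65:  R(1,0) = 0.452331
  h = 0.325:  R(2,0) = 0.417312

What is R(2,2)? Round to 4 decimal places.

Richardson extrapolation on the trapezoidal column (denominator 4−1=3):
R(1,1) = 0.452331 + (0.452331 − 0.611014)/3 = 0.399437
R(2,1) = (4·0.417312 − 0.452331) / 3 = 0.405639
R(2,2) = (16·0.405639 − 0.399437) / 15 = 0.406052

0.4061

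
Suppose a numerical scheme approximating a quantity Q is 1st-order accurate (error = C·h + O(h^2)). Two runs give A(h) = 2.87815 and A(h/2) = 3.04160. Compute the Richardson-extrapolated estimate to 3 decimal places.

The leading error scales as h; refining by a factor of 2 reduces it by 2^1 = 2.
Extrapolated value = (2·A(h/2) − A(h)) / (2 − 1)
= (2·3.04160 − 2.87815) / 1
= 3.20505 / 1 = 3.20505

3.205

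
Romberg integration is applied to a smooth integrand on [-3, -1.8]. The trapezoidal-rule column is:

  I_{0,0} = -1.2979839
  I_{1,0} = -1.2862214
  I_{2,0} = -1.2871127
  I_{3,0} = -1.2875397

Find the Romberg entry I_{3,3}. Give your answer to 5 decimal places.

Richardson extrapolation on the trapezoidal column (denominator 4−1=3):
I_{1,1} = -1.2862214 + (-1.2862214 − (-1.2979839))/3 = -1.2823006
I_{2,1} = -1.2871127 + (-1.2871127 − (-1.2862214))/3 = -1.2874098
I_{3,1} = (4·(-1.2875397) − (-1.2871127)) / 3 = -1.2876820
I_{2,2} = -1.2874098 + (-1.2874098 − (-1.2823006))/15 = -1.2877504
I_{3,2} = -1.2876820 + (-1.2876820 − (-1.2874098))/15 = -1.2877001
I_{3,3} = -1.2877001 + (-1.2877001 − (-1.2877504))/63 = -1.2876993

-1.28770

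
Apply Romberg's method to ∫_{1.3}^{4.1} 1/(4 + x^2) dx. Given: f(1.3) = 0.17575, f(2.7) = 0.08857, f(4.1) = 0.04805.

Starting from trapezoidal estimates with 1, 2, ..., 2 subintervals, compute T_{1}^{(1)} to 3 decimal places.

0.270

T_{0}^{(0)} (trapezoid, 1 panel, h=2.8000): 0.31332
T_{1}^{(0)} (trapezoid, 2 panels, h=1.4000): 0.28066
T_{1}^{(1)} = 0.28066 + (0.28066 − 0.31332)/3 = 0.26977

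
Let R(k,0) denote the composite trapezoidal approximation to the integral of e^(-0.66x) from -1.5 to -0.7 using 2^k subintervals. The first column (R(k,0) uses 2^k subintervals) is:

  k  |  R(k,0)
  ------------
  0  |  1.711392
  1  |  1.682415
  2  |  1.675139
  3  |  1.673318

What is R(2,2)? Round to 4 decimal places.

1.6727

R(1,1) = 1.682415 + (1.682415 − 1.711392)/3 = 1.672756
R(2,1) = 1.675139 + (1.675139 − 1.682415)/3 = 1.672714
R(2,2) = (16·1.672714 − 1.672756) / 15 = 1.672711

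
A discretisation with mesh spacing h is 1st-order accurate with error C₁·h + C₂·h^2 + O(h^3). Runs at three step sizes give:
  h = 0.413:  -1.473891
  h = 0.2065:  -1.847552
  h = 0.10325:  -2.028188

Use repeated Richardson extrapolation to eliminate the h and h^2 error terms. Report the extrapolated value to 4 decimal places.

-2.2047

First eliminate the h term (factor 2^1 = 2):
  B₁ = (2·(-1.847552) − (-1.473891))/1 = -2.221213
  B₂ = (2·(-2.028188) − (-1.847552))/1 = -2.208824
Then eliminate the h^2 term (factor 2^2 = 4):
  (4·(-2.208824) − (-2.221213))/3 = -2.204694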